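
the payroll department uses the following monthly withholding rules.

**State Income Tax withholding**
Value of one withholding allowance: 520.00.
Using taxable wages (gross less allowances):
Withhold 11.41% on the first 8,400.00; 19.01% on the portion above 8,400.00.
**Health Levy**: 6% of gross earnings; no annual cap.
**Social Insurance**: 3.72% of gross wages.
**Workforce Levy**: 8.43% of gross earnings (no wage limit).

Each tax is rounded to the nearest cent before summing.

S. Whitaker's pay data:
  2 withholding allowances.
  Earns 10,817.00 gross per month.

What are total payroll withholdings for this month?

3,183.49

State Income Tax: taxable = 10,817.00 − 2×520.00 = 9,777.00
  958.44 + 19.01% × (9,777.00 − 8,400.00) = 958.44 + 19.01% × 1,377.00 = 1,220.21
Health Levy: 6% × 10,817.00 = 649.02
Social Insurance: 3.72% × 10,817.00 = 402.39
Workforce Levy: 8.43% × 10,817.00 = 911.87
Total: 1,220.21 + 649.02 + 402.39 + 911.87 = 3,183.49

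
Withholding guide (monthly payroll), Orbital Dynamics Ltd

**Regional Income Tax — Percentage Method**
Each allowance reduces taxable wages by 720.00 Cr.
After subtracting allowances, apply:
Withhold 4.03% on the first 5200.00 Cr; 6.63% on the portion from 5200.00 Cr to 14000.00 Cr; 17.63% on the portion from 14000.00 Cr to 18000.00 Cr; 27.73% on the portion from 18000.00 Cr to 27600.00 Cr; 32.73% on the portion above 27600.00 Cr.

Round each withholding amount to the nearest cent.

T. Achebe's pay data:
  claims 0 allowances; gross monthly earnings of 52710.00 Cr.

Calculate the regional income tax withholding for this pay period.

Regional Income Tax: taxable = 52710.00 Cr
  4160.28 Cr + 32.73% × (52710.00 Cr − 27600.00 Cr) = 4160.28 Cr + 32.73% × 25110.00 Cr = 12378.78 Cr

12378.78 Cr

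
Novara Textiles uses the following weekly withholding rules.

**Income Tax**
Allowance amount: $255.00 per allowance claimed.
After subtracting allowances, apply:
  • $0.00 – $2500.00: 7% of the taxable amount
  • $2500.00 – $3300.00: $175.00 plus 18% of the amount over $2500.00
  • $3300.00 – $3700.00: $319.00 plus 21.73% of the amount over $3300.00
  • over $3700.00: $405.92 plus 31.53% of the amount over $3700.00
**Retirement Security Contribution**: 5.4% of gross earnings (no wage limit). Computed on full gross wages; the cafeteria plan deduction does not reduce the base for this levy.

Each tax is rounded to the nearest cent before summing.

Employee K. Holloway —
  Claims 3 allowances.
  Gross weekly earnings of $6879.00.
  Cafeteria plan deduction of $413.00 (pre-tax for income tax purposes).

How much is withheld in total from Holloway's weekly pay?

Income Tax: taxable = $6879.00 − $413.00 − 3×$255.00 = $5701.00
  $405.92 + 31.53% × ($5701.00 − $3700.00) = $405.92 + 31.53% × $2001.00 = $1036.84
Retirement Security Contribution: 5.4% × $6879.00 = $371.47
Total: $1036.84 + $371.47 = $1408.31

$1408.31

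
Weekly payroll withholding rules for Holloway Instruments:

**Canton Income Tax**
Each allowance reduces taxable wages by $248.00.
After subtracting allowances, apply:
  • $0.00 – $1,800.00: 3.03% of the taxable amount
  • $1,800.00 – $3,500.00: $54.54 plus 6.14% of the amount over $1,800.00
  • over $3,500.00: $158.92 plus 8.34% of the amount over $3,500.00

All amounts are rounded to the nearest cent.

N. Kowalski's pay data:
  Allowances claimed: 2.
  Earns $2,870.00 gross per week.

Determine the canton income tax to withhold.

Canton Income Tax: taxable = $2,870.00 − 2×$248.00 = $2,374.00
  $54.54 + 6.14% × ($2,374.00 − $1,800.00) = $54.54 + 6.14% × $574.00 = $89.78

$89.78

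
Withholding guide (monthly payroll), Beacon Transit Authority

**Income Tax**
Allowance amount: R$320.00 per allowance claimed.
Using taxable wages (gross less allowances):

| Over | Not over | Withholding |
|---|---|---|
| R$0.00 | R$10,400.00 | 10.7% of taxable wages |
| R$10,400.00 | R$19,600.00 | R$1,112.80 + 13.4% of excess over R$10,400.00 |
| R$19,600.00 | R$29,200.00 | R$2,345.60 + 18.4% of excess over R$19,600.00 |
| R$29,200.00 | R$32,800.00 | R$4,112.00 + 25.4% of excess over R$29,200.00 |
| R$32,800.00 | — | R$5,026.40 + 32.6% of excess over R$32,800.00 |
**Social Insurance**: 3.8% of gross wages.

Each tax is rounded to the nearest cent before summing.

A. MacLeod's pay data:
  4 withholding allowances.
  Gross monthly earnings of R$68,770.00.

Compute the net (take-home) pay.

Income Tax: taxable = R$68,770.00 − 4×R$320.00 = R$67,490.00
  R$5,026.40 + 32.6% × (R$67,490.00 − R$32,800.00) = R$5,026.40 + 32.6% × R$34,690.00 = R$16,335.34
Social Insurance: 3.8% × R$68,770.00 = R$2,613.26
Total withheld: R$16,335.34 + R$2,613.26 = R$18,948.60
Net pay: R$68,770.00 − R$18,948.60 = R$49,821.40

R$49,821.40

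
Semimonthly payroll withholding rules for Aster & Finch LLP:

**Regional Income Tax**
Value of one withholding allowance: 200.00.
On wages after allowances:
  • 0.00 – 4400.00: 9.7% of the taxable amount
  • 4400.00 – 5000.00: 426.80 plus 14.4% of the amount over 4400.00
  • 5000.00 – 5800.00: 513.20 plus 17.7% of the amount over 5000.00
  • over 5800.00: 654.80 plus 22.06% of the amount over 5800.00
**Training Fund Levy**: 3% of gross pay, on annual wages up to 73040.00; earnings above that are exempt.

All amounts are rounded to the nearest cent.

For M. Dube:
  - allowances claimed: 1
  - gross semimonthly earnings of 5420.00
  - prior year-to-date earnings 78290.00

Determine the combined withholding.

Regional Income Tax: taxable = 5420.00 − 1×200.00 = 5220.00
  513.20 + 17.7% × (5220.00 − 5000.00) = 513.20 + 17.7% × 220.00 = 552.14
Training Fund Levy: YTD 78290.00 ≥ cap 73040.00 → 0.00
Total: 552.14 + 0.00 = 552.14

552.14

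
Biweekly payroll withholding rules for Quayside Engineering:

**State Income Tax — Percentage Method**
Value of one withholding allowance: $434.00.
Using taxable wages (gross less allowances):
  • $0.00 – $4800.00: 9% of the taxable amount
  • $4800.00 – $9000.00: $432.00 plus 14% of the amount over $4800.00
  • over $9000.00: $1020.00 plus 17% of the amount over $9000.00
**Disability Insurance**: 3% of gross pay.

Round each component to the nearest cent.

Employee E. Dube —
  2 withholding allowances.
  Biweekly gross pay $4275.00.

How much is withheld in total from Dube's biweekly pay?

$434.88

State Income Tax: taxable = $4275.00 − 2×$434.00 = $3407.00
  9% × $3407.00 = $306.63
Disability Insurance: 3% × $4275.00 = $128.25
Total: $306.63 + $128.25 = $434.88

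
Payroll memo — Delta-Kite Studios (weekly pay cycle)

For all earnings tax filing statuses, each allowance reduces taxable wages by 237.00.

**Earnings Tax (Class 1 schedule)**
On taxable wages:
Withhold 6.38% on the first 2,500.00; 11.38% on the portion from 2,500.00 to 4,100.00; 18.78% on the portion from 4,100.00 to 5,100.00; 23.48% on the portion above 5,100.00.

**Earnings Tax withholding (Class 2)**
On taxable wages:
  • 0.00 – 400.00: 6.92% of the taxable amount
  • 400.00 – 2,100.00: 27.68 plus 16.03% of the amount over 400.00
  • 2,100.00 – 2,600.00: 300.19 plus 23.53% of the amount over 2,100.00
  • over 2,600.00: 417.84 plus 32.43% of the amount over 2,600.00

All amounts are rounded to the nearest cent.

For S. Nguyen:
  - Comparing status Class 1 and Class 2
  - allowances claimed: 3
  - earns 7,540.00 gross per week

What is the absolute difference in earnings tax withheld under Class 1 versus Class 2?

Earnings Tax (Class 1): taxable = 7,540.00 − 3×237.00 = 6,829.00
  529.38 + 23.48% × (6,829.00 − 5,100.00) = 529.38 + 23.48% × 1,729.00 = 935.35
Earnings Tax (Class 2): taxable = 7,540.00 − 3×237.00 = 6,829.00
  417.84 + 32.43% × (6,829.00 − 2,600.00) = 417.84 + 32.43% × 4,229.00 = 1,789.30
Difference: |935.35 − 1,789.30| = 853.95 (higher under Class 2)

853.95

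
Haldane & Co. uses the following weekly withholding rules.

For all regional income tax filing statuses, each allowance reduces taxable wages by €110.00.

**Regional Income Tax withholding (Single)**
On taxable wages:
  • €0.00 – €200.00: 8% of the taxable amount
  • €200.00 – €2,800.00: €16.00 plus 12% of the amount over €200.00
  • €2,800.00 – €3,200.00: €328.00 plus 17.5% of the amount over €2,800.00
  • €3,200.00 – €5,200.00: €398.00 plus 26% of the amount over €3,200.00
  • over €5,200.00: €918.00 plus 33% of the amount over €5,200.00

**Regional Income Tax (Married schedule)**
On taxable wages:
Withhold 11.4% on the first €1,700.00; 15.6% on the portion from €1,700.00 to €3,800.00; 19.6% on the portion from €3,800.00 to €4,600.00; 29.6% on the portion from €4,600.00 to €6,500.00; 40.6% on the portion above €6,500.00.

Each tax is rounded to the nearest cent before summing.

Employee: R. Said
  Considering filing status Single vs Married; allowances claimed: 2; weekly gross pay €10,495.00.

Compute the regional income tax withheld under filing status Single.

Regional Income Tax (Single): taxable = €10,495.00 − 2×€110.00 = €10,275.00
  €918.00 + 33% × (€10,275.00 − €5,200.00) = €918.00 + 33% × €5,075.00 = €2,592.75

€2,592.75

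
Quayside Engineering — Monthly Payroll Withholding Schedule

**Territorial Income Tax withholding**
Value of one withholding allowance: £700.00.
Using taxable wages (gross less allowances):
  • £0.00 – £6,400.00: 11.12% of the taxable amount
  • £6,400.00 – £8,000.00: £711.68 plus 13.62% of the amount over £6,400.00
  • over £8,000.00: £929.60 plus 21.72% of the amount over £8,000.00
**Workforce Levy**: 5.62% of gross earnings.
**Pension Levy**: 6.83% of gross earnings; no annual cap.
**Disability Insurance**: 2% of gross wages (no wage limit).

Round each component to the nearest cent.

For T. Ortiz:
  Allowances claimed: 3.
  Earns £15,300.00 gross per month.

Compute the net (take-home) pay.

Territorial Income Tax: taxable = £15,300.00 − 3×£700.00 = £13,200.00
  £929.60 + 21.72% × (£13,200.00 − £8,000.00) = £929.60 + 21.72% × £5,200.00 = £2,059.04
Workforce Levy: 5.62% × £15,300.00 = £859.86
Pension Levy: 6.83% × £15,300.00 = £1,044.99
Disability Insurance: 2% × £15,300.00 = £306.00
Total withheld: £2,059.04 + £859.86 + £1,044.99 + £306.00 = £4,269.89
Net pay: £15,300.00 − £4,269.89 = £11,030.11

£11,030.11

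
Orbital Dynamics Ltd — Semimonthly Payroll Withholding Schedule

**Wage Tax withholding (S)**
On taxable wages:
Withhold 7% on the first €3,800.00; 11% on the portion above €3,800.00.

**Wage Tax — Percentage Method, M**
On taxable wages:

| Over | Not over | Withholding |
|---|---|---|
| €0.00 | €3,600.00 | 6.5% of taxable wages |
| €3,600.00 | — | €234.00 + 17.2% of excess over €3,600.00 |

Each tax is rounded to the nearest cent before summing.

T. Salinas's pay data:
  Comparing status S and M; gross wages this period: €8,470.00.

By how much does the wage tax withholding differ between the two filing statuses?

Wage Tax (S): taxable = €8,470.00
  €266.00 + 11% × (€8,470.00 − €3,800.00) = €266.00 + 11% × €4,670.00 = €779.70
Wage Tax (M): taxable = €8,470.00
  €234.00 + 17.2% × (€8,470.00 − €3,600.00) = €234.00 + 17.2% × €4,870.00 = €1,071.64
Difference: |€779.70 − €1,071.64| = €291.94 (higher under M)

€291.94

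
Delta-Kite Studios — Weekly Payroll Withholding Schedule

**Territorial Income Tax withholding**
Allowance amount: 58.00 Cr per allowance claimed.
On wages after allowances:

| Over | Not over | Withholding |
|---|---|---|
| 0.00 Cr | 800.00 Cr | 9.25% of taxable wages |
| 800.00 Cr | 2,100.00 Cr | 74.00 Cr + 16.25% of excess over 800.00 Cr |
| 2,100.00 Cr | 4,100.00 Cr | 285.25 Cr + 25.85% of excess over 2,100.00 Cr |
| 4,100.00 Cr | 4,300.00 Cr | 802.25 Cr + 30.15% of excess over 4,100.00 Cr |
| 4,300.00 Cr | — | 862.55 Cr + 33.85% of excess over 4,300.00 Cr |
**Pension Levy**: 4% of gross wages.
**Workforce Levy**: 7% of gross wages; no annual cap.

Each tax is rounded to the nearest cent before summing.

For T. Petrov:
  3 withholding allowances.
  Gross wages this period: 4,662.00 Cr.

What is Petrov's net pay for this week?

3,222.99 Cr

Territorial Income Tax: taxable = 4,662.00 Cr − 3×58.00 Cr = 4,488.00 Cr
  862.55 Cr + 33.85% × (4,488.00 Cr − 4,300.00 Cr) = 862.55 Cr + 33.85% × 188.00 Cr = 926.19 Cr
Pension Levy: 4% × 4,662.00 Cr = 186.48 Cr
Workforce Levy: 7% × 4,662.00 Cr = 326.34 Cr
Total withheld: 926.19 Cr + 186.48 Cr + 326.34 Cr = 1,439.01 Cr
Net pay: 4,662.00 Cr − 1,439.01 Cr = 3,222.99 Cr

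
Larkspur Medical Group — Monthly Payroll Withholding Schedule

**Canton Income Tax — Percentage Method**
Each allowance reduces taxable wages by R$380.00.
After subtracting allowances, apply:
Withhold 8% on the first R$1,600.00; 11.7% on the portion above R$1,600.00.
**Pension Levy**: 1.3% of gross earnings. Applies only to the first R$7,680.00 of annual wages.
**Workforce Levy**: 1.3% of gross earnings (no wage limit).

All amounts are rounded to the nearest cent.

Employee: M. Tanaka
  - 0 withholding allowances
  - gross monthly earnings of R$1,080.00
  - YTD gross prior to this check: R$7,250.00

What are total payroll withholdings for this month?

R$106.03

Canton Income Tax: taxable = R$1,080.00
  8% × R$1,080.00 = R$86.40
Pension Levy: cap R$7,680.00 − YTD R$7,250.00 = R$430.00 subject; 1.3% × R$430.00 = R$5.59
Workforce Levy: 1.3% × R$1,080.00 = R$14.04
Total: R$86.40 + R$5.59 + R$14.04 = R$106.03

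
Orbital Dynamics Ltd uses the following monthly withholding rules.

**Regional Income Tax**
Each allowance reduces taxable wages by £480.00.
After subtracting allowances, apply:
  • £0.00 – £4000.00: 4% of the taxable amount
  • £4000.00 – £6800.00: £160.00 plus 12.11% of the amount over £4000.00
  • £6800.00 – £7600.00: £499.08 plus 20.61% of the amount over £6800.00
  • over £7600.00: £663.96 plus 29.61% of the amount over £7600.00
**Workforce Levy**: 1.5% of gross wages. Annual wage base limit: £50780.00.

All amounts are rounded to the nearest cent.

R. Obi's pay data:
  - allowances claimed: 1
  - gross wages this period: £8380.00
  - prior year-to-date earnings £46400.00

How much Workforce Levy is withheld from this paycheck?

Workforce Levy: cap £50780.00 − YTD £46400.00 = £4380.00 subject; 1.5% × £4380.00 = £65.70

£65.70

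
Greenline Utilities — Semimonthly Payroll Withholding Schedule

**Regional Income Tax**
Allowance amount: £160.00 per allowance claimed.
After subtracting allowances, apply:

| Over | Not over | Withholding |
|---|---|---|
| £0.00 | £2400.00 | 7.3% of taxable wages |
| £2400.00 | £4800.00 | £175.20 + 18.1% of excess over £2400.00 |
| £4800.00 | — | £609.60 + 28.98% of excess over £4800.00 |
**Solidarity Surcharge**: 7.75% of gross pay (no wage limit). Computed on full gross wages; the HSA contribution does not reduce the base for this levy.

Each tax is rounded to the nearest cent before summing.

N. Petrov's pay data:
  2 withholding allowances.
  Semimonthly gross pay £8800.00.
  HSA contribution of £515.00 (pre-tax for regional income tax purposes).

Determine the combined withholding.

Regional Income Tax: taxable = £8800.00 − £515.00 − 2×£160.00 = £7965.00
  £609.60 + 28.98% × (£7965.00 − £4800.00) = £609.60 + 28.98% × £3165.00 = £1526.82
Solidarity Surcharge: 7.75% × £8800.00 = £682.00
Total: £1526.82 + £682.00 = £2208.82

£2208.82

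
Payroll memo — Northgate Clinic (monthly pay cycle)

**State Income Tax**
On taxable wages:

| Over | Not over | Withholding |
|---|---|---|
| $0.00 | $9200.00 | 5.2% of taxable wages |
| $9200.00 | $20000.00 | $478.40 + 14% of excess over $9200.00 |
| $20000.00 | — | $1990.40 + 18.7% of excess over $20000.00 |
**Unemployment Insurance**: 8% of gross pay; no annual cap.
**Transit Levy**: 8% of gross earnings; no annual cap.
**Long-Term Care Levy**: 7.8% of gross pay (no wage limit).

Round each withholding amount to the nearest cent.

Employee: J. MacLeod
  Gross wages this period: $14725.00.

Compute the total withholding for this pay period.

State Income Tax: taxable = $14725.00
  $478.40 + 14% × ($14725.00 − $9200.00) = $478.40 + 14% × $5525.00 = $1251.90
Unemployment Insurance: 8% × $14725.00 = $1178.00
Transit Levy: 8% × $14725.00 = $1178.00
Long-Term Care Levy: 7.8% × $14725.00 = $1148.55
Total: $1251.90 + $1178.00 + $1178.00 + $1148.55 = $4756.45

$4756.45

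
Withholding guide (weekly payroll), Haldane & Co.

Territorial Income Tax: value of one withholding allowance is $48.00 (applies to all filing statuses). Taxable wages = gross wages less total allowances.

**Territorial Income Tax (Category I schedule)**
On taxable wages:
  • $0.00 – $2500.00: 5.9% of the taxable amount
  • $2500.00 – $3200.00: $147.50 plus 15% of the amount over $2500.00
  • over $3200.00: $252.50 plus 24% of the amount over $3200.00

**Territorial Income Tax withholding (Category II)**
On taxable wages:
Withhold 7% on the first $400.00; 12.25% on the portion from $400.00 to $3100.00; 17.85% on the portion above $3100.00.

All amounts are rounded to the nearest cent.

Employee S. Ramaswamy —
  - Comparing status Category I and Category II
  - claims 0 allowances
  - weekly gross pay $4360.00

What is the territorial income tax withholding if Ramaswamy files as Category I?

$530.90

Territorial Income Tax (Category I): taxable = $4360.00
  $252.50 + 24% × ($4360.00 − $3200.00) = $252.50 + 24% × $1160.00 = $530.90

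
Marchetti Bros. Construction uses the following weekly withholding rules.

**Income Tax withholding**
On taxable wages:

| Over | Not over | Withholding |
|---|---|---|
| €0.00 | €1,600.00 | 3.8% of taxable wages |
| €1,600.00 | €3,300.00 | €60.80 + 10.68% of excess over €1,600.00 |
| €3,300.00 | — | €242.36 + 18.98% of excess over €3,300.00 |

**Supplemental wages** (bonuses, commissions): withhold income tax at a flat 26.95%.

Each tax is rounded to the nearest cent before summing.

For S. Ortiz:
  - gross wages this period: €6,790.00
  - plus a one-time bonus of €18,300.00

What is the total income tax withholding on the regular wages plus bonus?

Income Tax: taxable = €6,790.00
  €242.36 + 18.98% × (€6,790.00 − €3,300.00) = €242.36 + 18.98% × €3,490.00 = €904.76
Supplemental (26.95% flat on bonus): 26.95% × €18,300.00 = €4,931.85
Total income tax: €904.76 + €4,931.85 = €5,836.61

€5,836.61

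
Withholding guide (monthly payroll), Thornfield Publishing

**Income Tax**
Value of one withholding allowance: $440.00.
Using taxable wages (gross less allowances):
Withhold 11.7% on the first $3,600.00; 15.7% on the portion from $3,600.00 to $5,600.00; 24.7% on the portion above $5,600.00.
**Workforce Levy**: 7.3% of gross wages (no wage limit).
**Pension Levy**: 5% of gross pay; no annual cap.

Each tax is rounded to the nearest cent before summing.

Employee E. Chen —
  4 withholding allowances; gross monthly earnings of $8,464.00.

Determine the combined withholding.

$2,048.96

Income Tax: taxable = $8,464.00 − 4×$440.00 = $6,704.00
  $735.20 + 24.7% × ($6,704.00 − $5,600.00) = $735.20 + 24.7% × $1,104.00 = $1,007.89
Workforce Levy: 7.3% × $8,464.00 = $617.87
Pension Levy: 5% × $8,464.00 = $423.20
Total: $1,007.89 + $617.87 + $423.20 = $2,048.96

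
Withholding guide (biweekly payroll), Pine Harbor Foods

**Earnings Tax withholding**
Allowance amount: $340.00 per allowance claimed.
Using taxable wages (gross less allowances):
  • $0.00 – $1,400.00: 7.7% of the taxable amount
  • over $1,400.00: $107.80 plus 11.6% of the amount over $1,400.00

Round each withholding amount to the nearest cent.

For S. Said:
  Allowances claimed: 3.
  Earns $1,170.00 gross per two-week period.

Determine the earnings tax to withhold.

Earnings Tax: taxable = $1,170.00 − 3×$340.00 = $150.00
  7.7% × $150.00 = $11.55

$11.55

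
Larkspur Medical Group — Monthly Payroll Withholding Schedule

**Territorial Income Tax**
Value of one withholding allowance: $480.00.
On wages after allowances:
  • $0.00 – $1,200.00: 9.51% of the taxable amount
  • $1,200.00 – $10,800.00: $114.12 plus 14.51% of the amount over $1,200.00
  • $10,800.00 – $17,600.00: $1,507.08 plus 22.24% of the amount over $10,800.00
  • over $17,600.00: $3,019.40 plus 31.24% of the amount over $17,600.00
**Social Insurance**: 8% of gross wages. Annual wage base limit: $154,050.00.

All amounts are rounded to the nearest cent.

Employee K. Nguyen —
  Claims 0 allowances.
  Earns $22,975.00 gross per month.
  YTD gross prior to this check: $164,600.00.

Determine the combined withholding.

$4,698.55

Territorial Income Tax: taxable = $22,975.00
  $3,019.40 + 31.24% × ($22,975.00 − $17,600.00) = $3,019.40 + 31.24% × $5,375.00 = $4,698.55
Social Insurance: YTD $164,600.00 ≥ cap $154,050.00 → $0.00
Total: $4,698.55 + $0.00 = $4,698.55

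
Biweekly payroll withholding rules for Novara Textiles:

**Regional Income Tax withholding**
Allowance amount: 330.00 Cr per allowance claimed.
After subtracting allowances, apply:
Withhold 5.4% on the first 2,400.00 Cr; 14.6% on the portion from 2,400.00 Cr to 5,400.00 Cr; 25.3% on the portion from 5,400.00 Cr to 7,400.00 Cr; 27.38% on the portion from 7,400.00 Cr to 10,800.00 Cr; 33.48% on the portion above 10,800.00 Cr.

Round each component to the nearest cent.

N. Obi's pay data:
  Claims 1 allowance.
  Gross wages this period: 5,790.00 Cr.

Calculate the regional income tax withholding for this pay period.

Regional Income Tax: taxable = 5,790.00 Cr − 1×330.00 Cr = 5,460.00 Cr
  567.60 Cr + 25.3% × (5,460.00 Cr − 5,400.00 Cr) = 567.60 Cr + 25.3% × 60.00 Cr = 582.78 Cr

582.78 Cr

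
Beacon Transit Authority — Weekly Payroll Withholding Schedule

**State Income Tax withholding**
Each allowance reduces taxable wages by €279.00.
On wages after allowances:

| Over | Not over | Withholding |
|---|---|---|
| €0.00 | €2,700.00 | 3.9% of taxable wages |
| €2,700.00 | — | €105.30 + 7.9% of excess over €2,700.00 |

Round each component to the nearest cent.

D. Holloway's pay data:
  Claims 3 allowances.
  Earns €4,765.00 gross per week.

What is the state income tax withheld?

€202.31

State Income Tax: taxable = €4,765.00 − 3×€279.00 = €3,928.00
  €105.30 + 7.9% × (€3,928.00 − €2,700.00) = €105.30 + 7.9% × €1,228.00 = €202.31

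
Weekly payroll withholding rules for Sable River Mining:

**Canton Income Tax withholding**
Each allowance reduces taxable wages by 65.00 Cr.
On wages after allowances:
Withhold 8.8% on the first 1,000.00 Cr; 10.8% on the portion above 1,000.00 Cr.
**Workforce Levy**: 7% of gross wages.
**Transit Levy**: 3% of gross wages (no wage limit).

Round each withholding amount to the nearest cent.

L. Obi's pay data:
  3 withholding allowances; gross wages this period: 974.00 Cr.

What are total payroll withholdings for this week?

Canton Income Tax: taxable = 974.00 Cr − 3×65.00 Cr = 779.00 Cr
  8.8% × 779.00 Cr = 68.55 Cr
Workforce Levy: 7% × 974.00 Cr = 68.18 Cr
Transit Levy: 3% × 974.00 Cr = 29.22 Cr
Total: 68.55 Cr + 68.18 Cr + 29.22 Cr = 165.95 Cr

165.95 Cr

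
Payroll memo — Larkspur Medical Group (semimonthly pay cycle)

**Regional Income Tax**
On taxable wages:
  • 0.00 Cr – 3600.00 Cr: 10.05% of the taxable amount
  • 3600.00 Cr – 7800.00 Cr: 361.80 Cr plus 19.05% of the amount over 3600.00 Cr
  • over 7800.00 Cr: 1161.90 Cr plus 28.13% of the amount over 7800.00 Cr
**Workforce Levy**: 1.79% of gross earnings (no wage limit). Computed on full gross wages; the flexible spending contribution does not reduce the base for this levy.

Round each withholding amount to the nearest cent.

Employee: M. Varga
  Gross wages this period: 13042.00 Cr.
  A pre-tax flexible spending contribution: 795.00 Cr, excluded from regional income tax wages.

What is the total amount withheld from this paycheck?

Regional Income Tax: taxable = 13042.00 Cr − 795.00 Cr = 12247.00 Cr
  1161.90 Cr + 28.13% × (12247.00 Cr − 7800.00 Cr) = 1161.90 Cr + 28.13% × 4447.00 Cr = 2412.84 Cr
Workforce Levy: 1.79% × 13042.00 Cr = 233.45 Cr
Total: 2412.84 Cr + 233.45 Cr = 2646.29 Cr

2646.29 Cr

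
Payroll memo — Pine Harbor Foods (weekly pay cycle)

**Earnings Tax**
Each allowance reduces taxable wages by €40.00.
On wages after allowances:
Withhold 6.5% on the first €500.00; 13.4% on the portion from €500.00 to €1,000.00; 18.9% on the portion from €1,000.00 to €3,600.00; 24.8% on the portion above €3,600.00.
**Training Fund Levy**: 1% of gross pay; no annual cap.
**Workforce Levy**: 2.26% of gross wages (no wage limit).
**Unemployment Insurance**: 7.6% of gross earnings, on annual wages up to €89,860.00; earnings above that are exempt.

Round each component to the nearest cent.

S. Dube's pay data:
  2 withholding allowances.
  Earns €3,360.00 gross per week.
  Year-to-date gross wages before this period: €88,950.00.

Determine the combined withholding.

Earnings Tax: taxable = €3,360.00 − 2×€40.00 = €3,280.00
  €99.50 + 18.9% × (€3,280.00 − €1,000.00) = €99.50 + 18.9% × €2,280.00 = €530.42
Training Fund Levy: 1% × €3,360.00 = €33.60
Workforce Levy: 2.26% × €3,360.00 = €75.94
Unemployment Insurance: cap €89,860.00 − YTD €88,950.00 = €910.00 subject; 7.6% × €910.00 = €69.16
Total: €530.42 + €33.60 + €75.94 + €69.16 = €709.12

€709.12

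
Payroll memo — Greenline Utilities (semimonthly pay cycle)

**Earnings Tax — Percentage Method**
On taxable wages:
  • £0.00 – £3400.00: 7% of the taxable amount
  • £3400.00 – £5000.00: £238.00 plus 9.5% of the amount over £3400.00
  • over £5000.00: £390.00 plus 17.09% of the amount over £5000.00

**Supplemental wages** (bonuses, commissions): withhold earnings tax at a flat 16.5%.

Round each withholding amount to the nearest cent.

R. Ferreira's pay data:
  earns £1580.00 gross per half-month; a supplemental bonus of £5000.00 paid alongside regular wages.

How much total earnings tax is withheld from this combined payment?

Earnings Tax: taxable = £1580.00
  7% × £1580.00 = £110.60
Supplemental (16.5% flat on bonus): 16.5% × £5000.00 = £825.00
Total earnings tax: £110.60 + £825.00 = £935.60

£935.60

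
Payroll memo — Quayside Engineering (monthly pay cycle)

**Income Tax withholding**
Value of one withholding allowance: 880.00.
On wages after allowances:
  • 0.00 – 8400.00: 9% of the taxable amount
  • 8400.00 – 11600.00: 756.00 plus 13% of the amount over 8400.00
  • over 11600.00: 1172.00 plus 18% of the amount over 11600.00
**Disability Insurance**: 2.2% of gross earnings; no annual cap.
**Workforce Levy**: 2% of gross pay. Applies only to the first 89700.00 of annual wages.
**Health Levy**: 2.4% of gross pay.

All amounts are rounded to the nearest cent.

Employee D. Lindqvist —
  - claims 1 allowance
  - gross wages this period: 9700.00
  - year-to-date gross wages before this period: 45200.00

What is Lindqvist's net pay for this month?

Income Tax: taxable = 9700.00 − 1×880.00 = 8820.00
  756.00 + 13% × (8820.00 − 8400.00) = 756.00 + 13% × 420.00 = 810.60
Disability Insurance: 2.2% × 9700.00 = 213.40
Workforce Levy: 2% × 9700.00 = 194.00
Health Levy: 2.4% × 9700.00 = 232.80
Total withheld: 810.60 + 213.40 + 194.00 + 232.80 = 1450.80
Net pay: 9700.00 − 1450.80 = 8249.20

8249.20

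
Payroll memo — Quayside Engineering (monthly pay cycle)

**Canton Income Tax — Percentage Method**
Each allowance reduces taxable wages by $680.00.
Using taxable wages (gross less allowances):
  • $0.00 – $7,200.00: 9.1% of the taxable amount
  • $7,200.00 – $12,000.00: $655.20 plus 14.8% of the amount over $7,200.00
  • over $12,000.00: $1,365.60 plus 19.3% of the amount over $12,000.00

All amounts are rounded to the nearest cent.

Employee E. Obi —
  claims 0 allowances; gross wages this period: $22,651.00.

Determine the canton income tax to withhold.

Canton Income Tax: taxable = $22,651.00
  $1,365.60 + 19.3% × ($22,651.00 − $12,000.00) = $1,365.60 + 19.3% × $10,651.00 = $3,421.24

$3,421.24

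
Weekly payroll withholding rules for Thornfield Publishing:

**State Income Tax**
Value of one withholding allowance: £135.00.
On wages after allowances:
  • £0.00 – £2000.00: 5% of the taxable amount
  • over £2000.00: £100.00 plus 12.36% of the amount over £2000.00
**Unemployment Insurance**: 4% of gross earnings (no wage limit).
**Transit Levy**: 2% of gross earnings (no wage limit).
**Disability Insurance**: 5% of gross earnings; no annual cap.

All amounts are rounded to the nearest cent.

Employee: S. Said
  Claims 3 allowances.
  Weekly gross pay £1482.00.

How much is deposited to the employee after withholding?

State Income Tax: taxable = £1482.00 − 3×£135.00 = £1077.00
  5% × £1077.00 = £53.85
Unemployment Insurance: 4% × £1482.00 = £59.28
Transit Levy: 2% × £1482.00 = £29.64
Disability Insurance: 5% × £1482.00 = £74.10
Total withheld: £53.85 + £59.28 + £29.64 + £74.10 = £216.87
Net pay: £1482.00 − £216.87 = £1265.13

£1265.13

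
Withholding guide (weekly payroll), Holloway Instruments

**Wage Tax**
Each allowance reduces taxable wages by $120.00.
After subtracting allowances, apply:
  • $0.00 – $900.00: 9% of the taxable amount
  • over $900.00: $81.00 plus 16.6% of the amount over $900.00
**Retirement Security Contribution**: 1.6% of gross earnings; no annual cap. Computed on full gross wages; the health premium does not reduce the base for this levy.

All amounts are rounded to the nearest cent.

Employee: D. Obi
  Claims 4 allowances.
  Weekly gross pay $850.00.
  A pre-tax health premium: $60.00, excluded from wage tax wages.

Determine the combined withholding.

$41.50

Wage Tax: taxable = $850.00 − $60.00 − 4×$120.00 = $310.00
  9% × $310.00 = $27.90
Retirement Security Contribution: 1.6% × $850.00 = $13.60
Total: $27.90 + $13.60 = $41.50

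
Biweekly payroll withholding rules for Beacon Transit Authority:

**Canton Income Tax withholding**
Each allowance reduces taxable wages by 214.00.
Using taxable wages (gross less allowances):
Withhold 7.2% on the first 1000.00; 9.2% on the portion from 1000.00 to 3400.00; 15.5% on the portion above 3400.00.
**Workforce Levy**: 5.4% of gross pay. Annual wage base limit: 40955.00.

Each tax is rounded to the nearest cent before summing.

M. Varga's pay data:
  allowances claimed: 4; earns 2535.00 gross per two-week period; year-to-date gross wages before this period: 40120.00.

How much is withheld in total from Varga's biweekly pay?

179.56

Canton Income Tax: taxable = 2535.00 − 4×214.00 = 1679.00
  72.00 + 9.2% × (1679.00 − 1000.00) = 72.00 + 9.2% × 679.00 = 134.47
Workforce Levy: cap 40955.00 − YTD 40120.00 = 835.00 subject; 5.4% × 835.00 = 45.09
Total: 134.47 + 45.09 = 179.56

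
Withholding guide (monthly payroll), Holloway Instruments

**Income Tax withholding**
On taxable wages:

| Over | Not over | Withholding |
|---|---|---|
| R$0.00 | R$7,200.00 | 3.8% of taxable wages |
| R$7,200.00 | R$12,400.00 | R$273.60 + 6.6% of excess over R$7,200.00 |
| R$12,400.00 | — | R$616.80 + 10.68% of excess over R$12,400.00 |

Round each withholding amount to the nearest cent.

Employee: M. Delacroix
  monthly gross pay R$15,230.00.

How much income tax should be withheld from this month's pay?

Income Tax: taxable = R$15,230.00
  R$616.80 + 10.68% × (R$15,230.00 − R$12,400.00) = R$616.80 + 10.68% × R$2,830.00 = R$919.04

R$919.04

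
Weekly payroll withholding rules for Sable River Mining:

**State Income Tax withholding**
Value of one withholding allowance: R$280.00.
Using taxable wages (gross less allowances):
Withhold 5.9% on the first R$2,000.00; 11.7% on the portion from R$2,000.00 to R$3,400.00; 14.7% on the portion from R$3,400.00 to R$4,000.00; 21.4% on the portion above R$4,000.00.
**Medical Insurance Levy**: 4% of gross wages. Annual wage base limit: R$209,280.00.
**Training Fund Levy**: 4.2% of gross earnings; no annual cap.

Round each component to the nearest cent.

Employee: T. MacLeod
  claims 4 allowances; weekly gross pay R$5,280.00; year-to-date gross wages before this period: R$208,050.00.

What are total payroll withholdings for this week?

R$675.20

State Income Tax: taxable = R$5,280.00 − 4×R$280.00 = R$4,160.00
  R$370.00 + 21.4% × (R$4,160.00 − R$4,000.00) = R$370.00 + 21.4% × R$160.00 = R$404.24
Medical Insurance Levy: cap R$209,280.00 − YTD R$208,050.00 = R$1,230.00 subject; 4% × R$1,230.00 = R$49.20
Training Fund Levy: 4.2% × R$5,280.00 = R$221.76
Total: R$404.24 + R$49.20 + R$221.76 = R$675.20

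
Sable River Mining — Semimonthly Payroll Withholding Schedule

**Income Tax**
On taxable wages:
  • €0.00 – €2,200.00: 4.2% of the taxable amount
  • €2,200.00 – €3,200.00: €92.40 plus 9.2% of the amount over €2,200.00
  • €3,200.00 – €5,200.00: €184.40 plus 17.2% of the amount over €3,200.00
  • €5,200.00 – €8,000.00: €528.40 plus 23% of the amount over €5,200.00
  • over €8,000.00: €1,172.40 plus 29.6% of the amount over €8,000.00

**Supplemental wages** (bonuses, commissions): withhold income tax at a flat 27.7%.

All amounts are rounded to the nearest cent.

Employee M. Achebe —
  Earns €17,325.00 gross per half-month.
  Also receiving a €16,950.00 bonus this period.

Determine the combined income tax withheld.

Income Tax: taxable = €17,325.00
  €1,172.40 + 29.6% × (€17,325.00 − €8,000.00) = €1,172.40 + 29.6% × €9,325.00 = €3,932.60
Supplemental (27.7% flat on bonus): 27.7% × €16,950.00 = €4,695.15
Total income tax: €3,932.60 + €4,695.15 = €8,627.75

€8,627.75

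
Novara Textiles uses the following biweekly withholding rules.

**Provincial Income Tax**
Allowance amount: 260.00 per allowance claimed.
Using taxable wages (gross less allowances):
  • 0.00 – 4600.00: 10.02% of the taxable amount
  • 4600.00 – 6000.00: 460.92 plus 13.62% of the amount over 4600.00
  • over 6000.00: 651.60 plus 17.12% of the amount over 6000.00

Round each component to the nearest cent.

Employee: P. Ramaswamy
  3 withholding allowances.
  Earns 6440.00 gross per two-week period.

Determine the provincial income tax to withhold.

Provincial Income Tax: taxable = 6440.00 − 3×260.00 = 5660.00
  460.92 + 13.62% × (5660.00 − 4600.00) = 460.92 + 13.62% × 1060.00 = 605.29

605.29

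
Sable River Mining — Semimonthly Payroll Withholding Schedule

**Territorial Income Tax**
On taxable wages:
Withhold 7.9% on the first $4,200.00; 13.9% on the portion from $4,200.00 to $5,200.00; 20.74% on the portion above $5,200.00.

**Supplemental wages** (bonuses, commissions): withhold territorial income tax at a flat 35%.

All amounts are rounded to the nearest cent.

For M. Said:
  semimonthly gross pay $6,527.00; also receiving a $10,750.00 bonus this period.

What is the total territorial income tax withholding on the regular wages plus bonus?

$4,508.52

Territorial Income Tax: taxable = $6,527.00
  $470.80 + 20.74% × ($6,527.00 − $5,200.00) = $470.80 + 20.74% × $1,327.00 = $746.02
Supplemental (35% flat on bonus): 35% × $10,750.00 = $3,762.50
Total territorial income tax: $746.02 + $3,762.50 = $4,508.52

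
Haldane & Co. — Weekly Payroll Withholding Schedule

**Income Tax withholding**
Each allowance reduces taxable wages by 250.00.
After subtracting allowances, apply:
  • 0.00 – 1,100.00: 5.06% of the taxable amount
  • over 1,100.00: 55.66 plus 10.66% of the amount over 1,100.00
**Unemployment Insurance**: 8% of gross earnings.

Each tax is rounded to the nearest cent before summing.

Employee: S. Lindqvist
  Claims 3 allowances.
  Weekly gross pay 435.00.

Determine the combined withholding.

34.80

Income Tax: taxable = 435.00 − 3×250.00 = -315.00
  Taxable ≤ 0 → 0.00
Unemployment Insurance: 8% × 435.00 = 34.80
Total: 0.00 + 34.80 = 34.80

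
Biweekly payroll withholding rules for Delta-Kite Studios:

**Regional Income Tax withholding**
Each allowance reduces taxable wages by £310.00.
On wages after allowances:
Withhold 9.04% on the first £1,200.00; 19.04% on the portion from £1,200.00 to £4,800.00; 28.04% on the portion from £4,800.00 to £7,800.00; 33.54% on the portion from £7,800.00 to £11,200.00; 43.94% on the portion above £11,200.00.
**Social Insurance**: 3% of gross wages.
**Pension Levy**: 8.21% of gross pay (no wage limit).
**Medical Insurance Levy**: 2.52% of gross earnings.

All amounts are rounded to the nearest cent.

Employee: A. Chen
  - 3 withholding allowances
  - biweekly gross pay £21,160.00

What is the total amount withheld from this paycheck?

£9,648.53

Regional Income Tax: taxable = £21,160.00 − 3×£310.00 = £20,230.00
  £2,775.48 + 43.94% × (£20,230.00 − £11,200.00) = £2,775.48 + 43.94% × £9,030.00 = £6,743.26
Social Insurance: 3% × £21,160.00 = £634.80
Pension Levy: 8.21% × £21,160.00 = £1,737.24
Medical Insurance Levy: 2.52% × £21,160.00 = £533.23
Total: £6,743.26 + £634.80 + £1,737.24 + £533.23 = £9,648.53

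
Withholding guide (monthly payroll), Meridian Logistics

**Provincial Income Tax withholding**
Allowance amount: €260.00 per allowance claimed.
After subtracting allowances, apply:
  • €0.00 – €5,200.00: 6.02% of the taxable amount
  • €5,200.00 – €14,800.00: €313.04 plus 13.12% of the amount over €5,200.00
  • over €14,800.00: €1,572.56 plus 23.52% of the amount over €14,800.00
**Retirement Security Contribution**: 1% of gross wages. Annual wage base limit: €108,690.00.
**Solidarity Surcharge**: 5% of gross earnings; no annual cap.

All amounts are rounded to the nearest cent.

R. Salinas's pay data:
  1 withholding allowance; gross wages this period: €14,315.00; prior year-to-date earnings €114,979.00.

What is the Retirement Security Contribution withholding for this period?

€0.00

Retirement Security Contribution: YTD €114,979.00 ≥ cap €108,690.00 → €0.00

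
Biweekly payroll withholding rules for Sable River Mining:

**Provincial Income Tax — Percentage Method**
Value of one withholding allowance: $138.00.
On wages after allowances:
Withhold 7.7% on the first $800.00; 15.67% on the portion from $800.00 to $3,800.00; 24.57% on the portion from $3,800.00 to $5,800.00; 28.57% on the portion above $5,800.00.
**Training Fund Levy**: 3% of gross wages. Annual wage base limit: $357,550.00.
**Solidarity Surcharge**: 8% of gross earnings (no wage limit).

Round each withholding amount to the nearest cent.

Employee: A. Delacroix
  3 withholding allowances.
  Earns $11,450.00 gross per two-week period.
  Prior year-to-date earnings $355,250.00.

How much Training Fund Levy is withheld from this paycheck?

$69.00

Training Fund Levy: cap $357,550.00 − YTD $355,250.00 = $2,300.00 subject; 3% × $2,300.00 = $69.00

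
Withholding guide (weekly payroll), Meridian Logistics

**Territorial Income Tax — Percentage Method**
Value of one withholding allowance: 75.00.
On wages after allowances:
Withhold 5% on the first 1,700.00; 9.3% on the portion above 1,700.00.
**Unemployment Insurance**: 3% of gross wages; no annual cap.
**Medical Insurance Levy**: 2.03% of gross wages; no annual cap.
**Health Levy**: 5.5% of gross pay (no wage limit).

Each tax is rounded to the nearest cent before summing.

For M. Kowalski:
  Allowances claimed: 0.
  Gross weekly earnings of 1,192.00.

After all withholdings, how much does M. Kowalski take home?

1,006.88

Territorial Income Tax: taxable = 1,192.00
  5% × 1,192.00 = 59.60
Unemployment Insurance: 3% × 1,192.00 = 35.76
Medical Insurance Levy: 2.03% × 1,192.00 = 24.20
Health Levy: 5.5% × 1,192.00 = 65.56
Total withheld: 59.60 + 35.76 + 24.20 + 65.56 = 185.12
Net pay: 1,192.00 − 185.12 = 1,006.88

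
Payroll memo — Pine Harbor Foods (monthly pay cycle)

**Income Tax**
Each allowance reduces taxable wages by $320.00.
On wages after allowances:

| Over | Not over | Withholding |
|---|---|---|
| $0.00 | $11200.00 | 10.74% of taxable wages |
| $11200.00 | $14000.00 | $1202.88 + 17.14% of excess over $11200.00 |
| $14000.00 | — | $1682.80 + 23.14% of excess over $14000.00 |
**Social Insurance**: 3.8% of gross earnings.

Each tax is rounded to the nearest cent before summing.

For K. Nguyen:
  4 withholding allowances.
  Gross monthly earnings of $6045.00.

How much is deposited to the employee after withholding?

$5303.53

Income Tax: taxable = $6045.00 − 4×$320.00 = $4765.00
  10.74% × $4765.00 = $511.76
Social Insurance: 3.8% × $6045.00 = $229.71
Total withheld: $511.76 + $229.71 = $741.47
Net pay: $6045.00 − $741.47 = $5303.53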